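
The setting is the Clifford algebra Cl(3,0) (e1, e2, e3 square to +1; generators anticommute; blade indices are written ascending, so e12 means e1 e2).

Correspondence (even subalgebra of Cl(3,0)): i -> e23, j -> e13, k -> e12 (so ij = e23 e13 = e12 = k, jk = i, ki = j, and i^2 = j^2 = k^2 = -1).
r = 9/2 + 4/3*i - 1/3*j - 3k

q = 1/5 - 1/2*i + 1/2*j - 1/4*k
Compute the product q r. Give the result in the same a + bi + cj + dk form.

In blades: q = 1/5 - 1/4*e12 + 1/2*e13 - 1/2*e23, r = 9/2 - 3*e12 - 1/3*e13 + 4/3*e23.
Distribute q over r term by term (generator squares from the signature, products reordered to ascending indices): (1/5)*r = 9/10 - 3/5*e12 - 1/15*e13 + 4/15*e23; (-1/4*e12)*r = -3/4 - 9/8*e12 - 1/3*e13 - 1/12*e23; (1/2*e13)*r = 1/6 - 2/3*e12 + 9/4*e13 - 3/2*e23; (-1/2*e23)*r = 2/3 + 1/6*e12 - 3/2*e13 - 9/4*e23.
Sum: 59/60 - 89/40*e12 + 7/20*e13 - 107/30*e23; translating back through the correspondence:
Answer: 59/60 - 107/30*i + 7/20*j - 89/40*k


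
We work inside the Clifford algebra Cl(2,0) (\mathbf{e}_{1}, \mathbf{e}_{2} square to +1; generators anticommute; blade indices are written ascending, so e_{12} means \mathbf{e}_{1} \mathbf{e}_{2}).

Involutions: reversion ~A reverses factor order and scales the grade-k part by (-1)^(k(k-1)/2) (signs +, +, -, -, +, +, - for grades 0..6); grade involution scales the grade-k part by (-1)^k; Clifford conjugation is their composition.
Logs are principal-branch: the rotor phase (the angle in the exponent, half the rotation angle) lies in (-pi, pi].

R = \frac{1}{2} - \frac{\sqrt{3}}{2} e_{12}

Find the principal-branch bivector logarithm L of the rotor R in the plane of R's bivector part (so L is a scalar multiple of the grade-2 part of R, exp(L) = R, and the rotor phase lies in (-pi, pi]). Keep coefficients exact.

The scalar part of R is \frac{1}{2}, and that scalar determines the rotor phase on the principal branch; recovering the unit plane as bivector-part over sine of the phase gives L = phase * plane.
Concretely: cos(phase) = \frac{1}{2} gives phase = ±\frac{\pi}{3}, and since phase/sin(phase) is even the sign is immaterial: L = (phase/sin(phase)) * <R>_2 = (\frac{2 \sqrt{3} \pi}{9}) * <R>_2.
Answer: - \frac{\pi}{3} e_{12}


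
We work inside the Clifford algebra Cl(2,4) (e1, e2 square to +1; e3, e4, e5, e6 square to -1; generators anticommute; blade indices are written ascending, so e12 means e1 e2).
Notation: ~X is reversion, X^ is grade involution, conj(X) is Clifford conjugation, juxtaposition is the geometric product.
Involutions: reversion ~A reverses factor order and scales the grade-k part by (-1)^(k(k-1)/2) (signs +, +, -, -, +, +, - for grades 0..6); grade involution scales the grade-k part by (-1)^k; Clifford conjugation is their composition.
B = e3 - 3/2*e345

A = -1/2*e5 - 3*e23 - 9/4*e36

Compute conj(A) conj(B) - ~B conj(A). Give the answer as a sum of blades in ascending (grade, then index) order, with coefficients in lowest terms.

first term: 3*e2 - 9/4*e6 + 3/4*e34 + 1/2*e35 + 9/2*e245 - 27/8*e456
second term: 3*e2 - 9/4*e6 - 3/4*e34 + 1/2*e35 + 9/2*e245 - 27/8*e456
Answer: 3/2*e34


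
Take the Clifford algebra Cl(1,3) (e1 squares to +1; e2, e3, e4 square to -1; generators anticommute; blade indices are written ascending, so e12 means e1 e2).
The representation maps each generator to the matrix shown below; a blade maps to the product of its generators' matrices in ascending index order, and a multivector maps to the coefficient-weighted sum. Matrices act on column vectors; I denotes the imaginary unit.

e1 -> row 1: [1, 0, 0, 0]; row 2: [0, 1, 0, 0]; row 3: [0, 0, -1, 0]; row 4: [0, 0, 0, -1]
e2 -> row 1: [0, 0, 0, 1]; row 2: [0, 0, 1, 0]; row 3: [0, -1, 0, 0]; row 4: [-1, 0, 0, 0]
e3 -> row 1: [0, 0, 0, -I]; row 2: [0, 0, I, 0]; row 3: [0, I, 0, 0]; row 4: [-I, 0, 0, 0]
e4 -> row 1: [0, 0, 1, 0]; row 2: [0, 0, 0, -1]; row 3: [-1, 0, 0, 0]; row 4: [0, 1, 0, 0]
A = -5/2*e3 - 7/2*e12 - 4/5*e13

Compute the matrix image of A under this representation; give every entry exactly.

Bivector images (products of the table entries): rho(e12) = rho(e1)rho(e2) = row 1: [0, 0, 0, 1]; row 2: [0, 0, 1, 0]; row 3: [0, 1, 0, 0]; row 4: [1, 0, 0, 0]; rho(e13) = rho(e1)rho(e3) = row 1: [0, 0, 0, -I]; row 2: [0, 0, I, 0]; row 3: [0, -I, 0, 0]; row 4: [I, 0, 0, 0].
M = (-5/2)*rho(e3) + (-7/2)*rho(e12) + (-4/5)*rho(e13), summed entrywise:
Answer: row 1: [0, 0, 0, -7/2 + 33*I/10]; row 2: [0, 0, -7/2 - 33*I/10, 0]; row 3: [0, -7/2 - 17*I/10, 0, 0]; row 4: [-7/2 + 17*I/10, 0, 0, 0]


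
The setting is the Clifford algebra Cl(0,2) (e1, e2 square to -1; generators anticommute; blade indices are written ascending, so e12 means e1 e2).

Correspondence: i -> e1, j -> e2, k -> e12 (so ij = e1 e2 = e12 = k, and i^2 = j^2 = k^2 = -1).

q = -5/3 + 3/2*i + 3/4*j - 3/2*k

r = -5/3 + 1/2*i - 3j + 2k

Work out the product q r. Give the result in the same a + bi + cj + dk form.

In blades: q = -5/3 + 3/2*e1 + 3/4*e2 - 3/2*e12, r = -5/3 + 1/2*e1 - 3*e2 + 2*e12.
Distribute q over r term by term (generator squares from the signature, products reordered to ascending indices): (-5/3)*r = 25/9 - 5/6*e1 + 5*e2 - 10/3*e12; (3/2*e1)*r = -3/4 - 5/2*e1 - 3*e2 - 9/2*e12; (3/4*e2)*r = 9/4 + 3/2*e1 - 5/4*e2 - 3/8*e12; (-3/2*e12)*r = 3 - 9/2*e1 - 3/4*e2 + 5/2*e12.
Sum: 131/18 - 19/3*e1 - 137/24*e12; translating back through the correspondence:
Answer: 131/18 - 19/3*i - 137/24*k


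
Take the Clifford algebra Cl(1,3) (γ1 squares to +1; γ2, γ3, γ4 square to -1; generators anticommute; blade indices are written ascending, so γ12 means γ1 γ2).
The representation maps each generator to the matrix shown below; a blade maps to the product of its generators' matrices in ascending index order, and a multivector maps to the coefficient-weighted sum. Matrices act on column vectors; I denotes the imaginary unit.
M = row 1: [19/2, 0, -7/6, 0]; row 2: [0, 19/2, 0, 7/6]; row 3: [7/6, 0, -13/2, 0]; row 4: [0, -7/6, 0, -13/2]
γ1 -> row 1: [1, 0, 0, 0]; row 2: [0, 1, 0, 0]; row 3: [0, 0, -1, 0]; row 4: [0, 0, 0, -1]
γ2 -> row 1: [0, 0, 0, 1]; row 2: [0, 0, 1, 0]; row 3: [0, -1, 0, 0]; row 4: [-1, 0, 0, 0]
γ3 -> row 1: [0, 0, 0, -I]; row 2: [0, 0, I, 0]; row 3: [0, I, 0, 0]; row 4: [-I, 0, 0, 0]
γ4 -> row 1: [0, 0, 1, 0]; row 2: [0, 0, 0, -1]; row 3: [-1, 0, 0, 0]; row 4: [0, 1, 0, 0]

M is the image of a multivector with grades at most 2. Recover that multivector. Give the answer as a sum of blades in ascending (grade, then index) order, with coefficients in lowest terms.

Method: the blade images are trace-orthogonal — tr(rho(e_A) rho(e_B)^-1) = 4 if A = B and 0 otherwise — and rho(e_A)^-1 = (e_A)^2 * rho(e_A) with (e_A)^2 = +1 or -1, so the coefficient of e_A in the preimage is (e_A)^2 * tr(M rho(e_A))/4.
Nonzero projections over blades of grade <= 2: 1: (1)^2 = +1, tr(M 1) = 6, coefficient 3/2; γ1: (γ1)^2 = +1, tr(M rho(γ1)) = 32, coefficient 8; γ4: (γ4)^2 = -1, tr(M rho(γ4)) = 14/3, coefficient -7/6. Every other blade of grade <= 2 projects to 0.
Answer: 3/2 + 8*γ1 - 7/6*γ4


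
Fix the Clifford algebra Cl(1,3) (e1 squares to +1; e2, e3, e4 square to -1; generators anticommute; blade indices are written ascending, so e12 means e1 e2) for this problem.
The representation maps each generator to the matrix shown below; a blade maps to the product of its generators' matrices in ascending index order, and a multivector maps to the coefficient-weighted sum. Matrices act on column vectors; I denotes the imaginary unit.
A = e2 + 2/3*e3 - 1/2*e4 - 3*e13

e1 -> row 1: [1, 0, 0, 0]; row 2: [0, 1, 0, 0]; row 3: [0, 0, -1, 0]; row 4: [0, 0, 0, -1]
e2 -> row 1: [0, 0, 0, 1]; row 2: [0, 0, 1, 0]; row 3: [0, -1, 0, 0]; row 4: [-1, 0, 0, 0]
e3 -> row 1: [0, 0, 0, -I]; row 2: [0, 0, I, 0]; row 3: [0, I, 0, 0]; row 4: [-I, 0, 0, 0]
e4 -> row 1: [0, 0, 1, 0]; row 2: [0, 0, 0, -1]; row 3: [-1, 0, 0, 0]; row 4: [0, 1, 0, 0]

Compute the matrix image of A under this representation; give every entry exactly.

Bivector images (products of the table entries): rho(e13) = rho(e1)rho(e3) = row 1: [0, 0, 0, -I]; row 2: [0, 0, I, 0]; row 3: [0, -I, 0, 0]; row 4: [I, 0, 0, 0].
M = (1)*rho(e2) + (2/3)*rho(e3) + (-1/2)*rho(e4) + (-3)*rho(e13), summed entrywise:
Answer: row 1: [0, 0, -1/2, 1 + 7*I/3]; row 2: [0, 0, 1 - 7*I/3, 1/2]; row 3: [1/2, -1 + 11*I/3, 0, 0]; row 4: [-1 - 11*I/3, -1/2, 0, 0]


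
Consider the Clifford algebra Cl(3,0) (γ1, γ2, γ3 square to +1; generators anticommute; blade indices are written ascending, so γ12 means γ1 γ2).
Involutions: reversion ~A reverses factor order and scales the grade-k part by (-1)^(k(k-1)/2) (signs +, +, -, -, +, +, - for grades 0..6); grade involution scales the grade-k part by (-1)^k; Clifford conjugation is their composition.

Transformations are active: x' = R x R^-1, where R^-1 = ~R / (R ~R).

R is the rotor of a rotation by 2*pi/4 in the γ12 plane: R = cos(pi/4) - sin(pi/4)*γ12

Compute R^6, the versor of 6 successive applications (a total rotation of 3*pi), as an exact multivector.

Rotor phase runs at HALF the rotation angle; powers of one rotor simply add phase, so after 6 steps in γ12 the phase is 6*pi/4 = 3*pi/2 and R^6 = cos(3*pi/2) - sin(3*pi/2)*γ12.
cos(3*pi/2) = 0 and sin(3*pi/2) = -1, so R^6 = γ12. The net rotation is 1*pi (after discarding 1 full turn, each of which contributes a factor -1 to the rotor); the rotor keeps the half-angle phase exactly.
Answer: γ12


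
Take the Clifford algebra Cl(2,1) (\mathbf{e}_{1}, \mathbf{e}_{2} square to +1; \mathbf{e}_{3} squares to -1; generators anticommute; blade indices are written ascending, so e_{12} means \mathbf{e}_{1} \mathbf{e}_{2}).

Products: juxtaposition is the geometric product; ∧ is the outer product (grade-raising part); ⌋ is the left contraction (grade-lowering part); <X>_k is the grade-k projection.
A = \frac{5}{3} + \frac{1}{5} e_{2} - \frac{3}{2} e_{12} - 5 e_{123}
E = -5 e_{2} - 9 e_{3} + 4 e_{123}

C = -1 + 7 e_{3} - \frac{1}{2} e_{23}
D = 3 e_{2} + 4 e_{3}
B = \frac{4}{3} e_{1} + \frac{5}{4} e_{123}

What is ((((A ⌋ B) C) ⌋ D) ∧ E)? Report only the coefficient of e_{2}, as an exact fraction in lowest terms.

step 1: -\frac{25}{4} + \frac{20}{9} e_{1} + \frac{15}{8} e_{3} - \frac{1}{4} e_{13} + \frac{25}{12} e_{123}
step 2: -\frac{55}{8} - \frac{109}{72} e_{1} - \frac{15}{16} e_{2} - \frac{365}{8} e_{3} - \frac{347}{24} e_{12} + \frac{569}{36} e_{13} + \frac{25}{8} e_{23} - \frac{115}{36} e_{123}
step 3: \frac{2875}{16} - \frac{165}{8} e_{2} - \frac{55}{2} e_{3}
step 4: -\frac{14375}{16} e_{2} - \frac{25875}{16} e_{3} + \frac{385}{8} e_{23} + \frac{2875}{4} e_{123}
Answer: -\frac{14375}{16}


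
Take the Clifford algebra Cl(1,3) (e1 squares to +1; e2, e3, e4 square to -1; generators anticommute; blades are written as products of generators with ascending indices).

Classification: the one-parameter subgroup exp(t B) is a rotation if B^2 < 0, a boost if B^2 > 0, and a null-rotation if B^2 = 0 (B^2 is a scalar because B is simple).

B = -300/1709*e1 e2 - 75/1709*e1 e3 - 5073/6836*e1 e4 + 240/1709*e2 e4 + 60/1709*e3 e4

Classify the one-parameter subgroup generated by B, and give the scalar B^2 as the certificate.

B^2 term by term: the squares give (-300/1709)^2*(e1 e2)^2 + (-75/1709)^2*(e1 e3)^2 + (-5073/6836)^2*(e1 e4)^2 + (240/1709)^2*(e2 e4)^2 + (60/1709)^2*(e3 e4)^2 = 90000/2920681*(+1) + 5625/2920681*(+1) + 25735329/46730896*(+1) + 57600/2920681*(-1) + 3600/2920681*(-1) = 9/16 (each basis 2-blade squares to minus the product of its generators' squares); cross terms between blades sharing an index anticommute and cancel; the commuting (index-disjoint) pairs give grade-4 terms 2*c*c'*(blade product), which cancel blade by blade — e1 e2 e3 e4: -36000/2920681 + 36000/2920681 = 0 — confirming B is simple. So B^2 = 9/16.
Answer: boost, certificate B^2 = 9/16. Because 9/16 is invariant under every versor sandwich, the classification follows from its sign alone.


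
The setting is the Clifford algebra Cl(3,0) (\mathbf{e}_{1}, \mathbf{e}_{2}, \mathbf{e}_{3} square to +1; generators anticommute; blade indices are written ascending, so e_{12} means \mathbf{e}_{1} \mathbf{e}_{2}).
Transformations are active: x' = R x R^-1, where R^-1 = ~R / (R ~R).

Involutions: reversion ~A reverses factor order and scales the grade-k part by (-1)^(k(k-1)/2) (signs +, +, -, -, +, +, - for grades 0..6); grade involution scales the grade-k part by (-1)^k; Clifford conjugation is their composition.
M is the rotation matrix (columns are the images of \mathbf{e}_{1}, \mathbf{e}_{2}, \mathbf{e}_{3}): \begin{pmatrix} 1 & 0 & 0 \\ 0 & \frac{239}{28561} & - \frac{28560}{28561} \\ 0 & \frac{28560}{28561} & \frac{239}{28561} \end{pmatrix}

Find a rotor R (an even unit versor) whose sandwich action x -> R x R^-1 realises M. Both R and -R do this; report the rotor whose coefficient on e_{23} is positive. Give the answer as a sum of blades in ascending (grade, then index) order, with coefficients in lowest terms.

Method: write R = a + b12*e_{12} + b13*e_{13} + b23*e_{23} with a^2 + b12^2 + b13^2 + b23^2 = 1 (so R^-1 = ~R). Expanding the columns R e_j ~R gives tr M = 4a^2 - 1 and, from the antisymmetric part, M21 - M12 = -4a*b12, M13 - M31 = 4a*b13, M32 - M23 = -4a*b23.
Here tr M = \frac{29039}{28561}, so a^2 = (1 + tr M)/4 = \frac{14400}{28561} and a = ±\frac{120}{169}. Taking a = \frac{120}{169}: M21 - M12 = 0, M13 - M31 = 0, M32 - M23 = \frac{57120}{28561}, giving b12 = 0, b13 = 0, b23 = -\frac{119}{169}, i.e. R = \frac{120}{169} - \frac{119}{169} e_{23}.
Its e_{23} coefficient is negative, so report the other preimage -R.
Answer: -\frac{120}{169} + \frac{119}{169} e_{23}. Uniqueness: Spin(3) -> SO(3) maps R and -R to the same rotation of trace \frac{29039}{28561}; fixing the sign of the e_{23} coefficient removes the ambiguity.


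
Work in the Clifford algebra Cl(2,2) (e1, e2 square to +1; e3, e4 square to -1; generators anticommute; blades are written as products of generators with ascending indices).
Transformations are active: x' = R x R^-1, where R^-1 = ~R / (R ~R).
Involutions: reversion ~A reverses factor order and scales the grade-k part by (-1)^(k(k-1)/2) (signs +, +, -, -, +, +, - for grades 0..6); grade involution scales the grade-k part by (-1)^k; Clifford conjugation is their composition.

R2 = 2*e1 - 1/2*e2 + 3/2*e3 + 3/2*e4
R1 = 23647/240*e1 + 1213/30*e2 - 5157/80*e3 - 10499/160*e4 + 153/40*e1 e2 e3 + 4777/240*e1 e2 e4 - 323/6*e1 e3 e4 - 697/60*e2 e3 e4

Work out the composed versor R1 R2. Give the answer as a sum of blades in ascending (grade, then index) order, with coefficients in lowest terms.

Distribute over the terms of R2 (each basis-blade product reordered to ascending indices, repeated generators contracted through their squares):
R1 (2*e1) = 23647/120 - 1213/15*e1 e2 + 5157/40*e1 e3 + 10499/80*e1 e4 + 153/20*e2 e3 + 4777/120*e2 e4 - 323/3*e3 e4 + 697/30*e1 e2 e3 e4
R1 (-1/2*e2) = -1213/60 - 23647/480*e1 e2 + 153/80*e1 e3 + 4777/480*e1 e4 - 5157/160*e2 e3 - 10499/320*e2 e4 + 697/120*e3 e4 + 323/12*e1 e2 e3 e4
R1 (3/2*e3) = 15471/160 - 459/80*e1 e2 + 23647/160*e1 e3 - 323/4*e1 e4 + 1213/20*e2 e3 - 697/40*e2 e4 + 31497/320*e3 e4 - 4777/160*e1 e2 e3 e4
R1 (3/2*e4) = 31497/320 - 4777/160*e1 e2 + 323/4*e1 e3 + 23647/160*e1 e4 + 697/40*e2 e3 + 1213/20*e2 e4 - 15471/160*e3 e4 + 459/80*e1 e2 e3 e4
Summing the partial products and collecting blades:
Answer: 71417/192 - 6629/40*e1 e2 + 57501/160*e1 e3 + 6247/30*e1 e4 + 8559/160*e2 e3 + 9643/192*e2 e4 - 96119/960*e3 e4 + 833/32*e1 e2 e3 e4


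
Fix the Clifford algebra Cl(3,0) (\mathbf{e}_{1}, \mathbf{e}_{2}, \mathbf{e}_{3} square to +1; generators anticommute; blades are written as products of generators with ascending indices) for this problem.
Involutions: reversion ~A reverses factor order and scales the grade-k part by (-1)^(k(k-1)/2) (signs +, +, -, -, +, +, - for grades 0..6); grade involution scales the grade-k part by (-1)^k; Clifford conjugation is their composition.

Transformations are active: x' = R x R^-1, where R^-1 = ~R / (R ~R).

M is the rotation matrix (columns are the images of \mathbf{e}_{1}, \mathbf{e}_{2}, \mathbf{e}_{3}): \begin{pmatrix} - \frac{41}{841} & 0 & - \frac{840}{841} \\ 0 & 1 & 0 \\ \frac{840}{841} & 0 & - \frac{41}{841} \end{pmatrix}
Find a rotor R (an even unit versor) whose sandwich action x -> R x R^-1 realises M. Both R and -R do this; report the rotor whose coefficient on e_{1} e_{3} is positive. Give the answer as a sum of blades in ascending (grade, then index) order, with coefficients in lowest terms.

Method: write R = a + b12*e_{1} e_{2} + b13*e_{1} e_{3} + b23*e_{2} e_{3} with a^2 + b12^2 + b13^2 + b23^2 = 1 (so R^-1 = ~R). Expanding the columns R e_j ~R gives tr M = 4a^2 - 1 and, from the antisymmetric part, M21 - M12 = -4a*b12, M13 - M31 = 4a*b13, M32 - M23 = -4a*b23.
Here tr M = \frac{759}{841}, so a^2 = (1 + tr M)/4 = \frac{400}{841} and a = ±\frac{20}{29}. Taking a = \frac{20}{29}: M21 - M12 = 0, M13 - M31 = -\frac{1680}{841}, M32 - M23 = 0, giving b12 = 0, b13 = -\frac{21}{29}, b23 = 0, i.e. R = \frac{20}{29} - \frac{21}{29} e_{1} e_{3}.
Its e_{1} e_{3} coefficient is negative, so report the other preimage -R.
Answer: -\frac{20}{29} + \frac{21}{29} e_{1} e_{3}. Recall the cover is two-to-one: with M of trace \frac{759}{841}, both preimages act alike, and the stated e_{1} e_{3} sign chooses the sheet.


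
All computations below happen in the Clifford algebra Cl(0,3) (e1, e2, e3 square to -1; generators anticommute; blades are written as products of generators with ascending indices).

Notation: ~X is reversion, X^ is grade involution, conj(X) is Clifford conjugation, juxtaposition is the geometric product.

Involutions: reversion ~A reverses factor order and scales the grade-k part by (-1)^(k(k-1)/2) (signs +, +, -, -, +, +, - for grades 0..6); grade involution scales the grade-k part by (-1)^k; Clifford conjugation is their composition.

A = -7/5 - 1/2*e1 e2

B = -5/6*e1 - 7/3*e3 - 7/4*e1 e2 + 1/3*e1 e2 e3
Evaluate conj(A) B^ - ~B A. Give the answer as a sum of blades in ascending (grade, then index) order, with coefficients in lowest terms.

first term: 7/8 - 7/6*e1 + 5/12*e2 - 31/10*e3 + 49/20*e1 e2 + 49/30*e1 e2 e3
second term: 7/8 + 7/6*e1 - 5/12*e2 + 31/10*e3 - 49/20*e1 e2 + 49/30*e1 e2 e3
Answer: -7/3*e1 + 5/6*e2 - 31/5*e3 + 49/10*e1 e2


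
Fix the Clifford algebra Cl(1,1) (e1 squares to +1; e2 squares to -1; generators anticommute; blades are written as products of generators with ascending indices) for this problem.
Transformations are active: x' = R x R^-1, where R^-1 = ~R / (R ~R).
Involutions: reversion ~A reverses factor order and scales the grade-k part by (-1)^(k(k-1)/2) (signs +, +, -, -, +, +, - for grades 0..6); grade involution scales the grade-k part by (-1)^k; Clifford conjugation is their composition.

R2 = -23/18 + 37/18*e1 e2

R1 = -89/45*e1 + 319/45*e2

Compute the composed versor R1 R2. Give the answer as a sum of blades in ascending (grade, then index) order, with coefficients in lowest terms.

Distribute over the terms of R1 (each basis-blade product reordered to ascending indices, repeated generators contracted through their squares):
(-89/45*e1) R2 = 2047/810*e1 - 3293/810*e2
(319/45*e2) R2 = 11803/810*e1 - 7337/810*e2
Summing the partial products and collecting blades:
Answer: 1385/81*e1 - 1063/81*e2


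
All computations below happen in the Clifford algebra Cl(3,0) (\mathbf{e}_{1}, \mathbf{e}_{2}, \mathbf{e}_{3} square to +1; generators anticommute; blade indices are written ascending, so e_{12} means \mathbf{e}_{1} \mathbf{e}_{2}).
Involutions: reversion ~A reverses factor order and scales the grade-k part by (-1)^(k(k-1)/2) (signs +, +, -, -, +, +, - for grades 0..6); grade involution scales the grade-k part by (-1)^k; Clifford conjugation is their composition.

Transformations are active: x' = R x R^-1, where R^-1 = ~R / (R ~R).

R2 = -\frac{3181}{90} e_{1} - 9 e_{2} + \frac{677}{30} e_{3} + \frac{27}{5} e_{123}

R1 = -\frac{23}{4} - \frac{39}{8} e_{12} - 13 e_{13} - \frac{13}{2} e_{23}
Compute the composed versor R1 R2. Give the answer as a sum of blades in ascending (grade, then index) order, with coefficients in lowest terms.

Distribute over the terms of R1 (each basis-blade product reordered to ascending indices, repeated generators contracted through their squares):
(-\frac{23}{4}) R2 = \frac{73163}{360} e_{1} + \frac{207}{4} e_{2} - \frac{15571}{120} e_{3} - \frac{621}{20} e_{123}
(-\frac{39}{8} e_{12}) R2 = \frac{351}{8} e_{1} - \frac{41353}{240} e_{2} + \frac{1053}{40} e_{3} - \frac{8801}{80} e_{123}
(-13 e_{13}) R2 = -\frac{8801}{30} e_{1} - \frac{351}{5} e_{2} - \frac{41353}{90} e_{3} - 117 e_{123}
(-\frac{13}{2} e_{23}) R2 = \frac{351}{10} e_{1} - \frac{8801}{60} e_{2} - \frac{117}{2} e_{3} + \frac{41353}{180} e_{123}
Summing the partial products and collecting blades:
Answer: -\frac{2009}{180} e_{1} - \frac{5399}{16} e_{2} - \frac{55927}{90} e_{3} - \frac{20393}{720} e_{123}


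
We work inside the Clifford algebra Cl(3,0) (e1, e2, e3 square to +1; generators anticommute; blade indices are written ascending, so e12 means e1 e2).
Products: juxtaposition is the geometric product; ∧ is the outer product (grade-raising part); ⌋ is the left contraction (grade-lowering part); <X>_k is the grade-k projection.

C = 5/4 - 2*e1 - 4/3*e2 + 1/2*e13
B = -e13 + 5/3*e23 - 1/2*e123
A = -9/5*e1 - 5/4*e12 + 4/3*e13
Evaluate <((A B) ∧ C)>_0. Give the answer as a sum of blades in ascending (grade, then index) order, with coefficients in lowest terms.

step 1: 4/3 - 2/3*e2 + 47/40*e3 - 20/9*e12 - 25/12*e13 - 7/20*e23 - 3*e123
step 2: 5/3 - 8/3*e1 - 47/18*e2 + 47/32*e3 - 37/9*e12 + 33/80*e13 + 271/240*e23 - 989/180*e123
step 3: 5/3
Answer: 5/3


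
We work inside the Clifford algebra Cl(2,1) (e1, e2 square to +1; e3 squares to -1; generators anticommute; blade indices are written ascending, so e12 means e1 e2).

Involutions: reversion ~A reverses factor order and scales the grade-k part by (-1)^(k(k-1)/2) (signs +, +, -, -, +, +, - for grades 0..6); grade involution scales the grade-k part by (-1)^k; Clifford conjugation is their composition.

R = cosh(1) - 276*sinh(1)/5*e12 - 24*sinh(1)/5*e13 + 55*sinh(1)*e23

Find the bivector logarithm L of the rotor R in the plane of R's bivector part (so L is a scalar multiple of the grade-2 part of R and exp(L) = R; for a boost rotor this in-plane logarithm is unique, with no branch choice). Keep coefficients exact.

The scalar part of R is cosh(1), which determines |rapidity| via cosh; the sign lives in the bivector part, and pairing them (bivector part over sinh of the rapidity = the plane) gives the unique in-plane L = rapidity * plane.
Concretely: cosh(rapidity) = cosh(1) gives rapidity = ±1, and since rapidity/sinh(rapidity) is even the sign is immaterial: L = (rapidity/sinh(rapidity)) * <R>_2 = (1/sinh(1)) * <R>_2.
Answer: -276/5*e12 - 24/5*e13 + 55*e23


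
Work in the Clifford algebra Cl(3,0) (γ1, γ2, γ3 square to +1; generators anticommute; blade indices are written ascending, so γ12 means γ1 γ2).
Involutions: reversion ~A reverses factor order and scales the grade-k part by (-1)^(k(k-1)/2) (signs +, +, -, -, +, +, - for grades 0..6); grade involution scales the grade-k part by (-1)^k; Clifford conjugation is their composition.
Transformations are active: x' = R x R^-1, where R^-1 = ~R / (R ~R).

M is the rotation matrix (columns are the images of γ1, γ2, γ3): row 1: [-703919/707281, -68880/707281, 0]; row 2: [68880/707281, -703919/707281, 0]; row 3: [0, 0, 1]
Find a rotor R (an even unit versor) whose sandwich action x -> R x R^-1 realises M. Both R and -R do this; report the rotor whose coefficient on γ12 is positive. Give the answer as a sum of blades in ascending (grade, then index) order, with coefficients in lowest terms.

Method: write R = a + b12*γ12 + b13*γ13 + b23*γ23 with a^2 + b12^2 + b13^2 + b23^2 = 1 (so R^-1 = ~R). Expanding the columns R e_j ~R gives tr M = 4a^2 - 1 and, from the antisymmetric part, M21 - M12 = -4a*b12, M13 - M31 = 4a*b13, M32 - M23 = -4a*b23.
Here tr M = -700557/707281, so a^2 = (1 + tr M)/4 = 1681/707281 and a = ±41/841. Taking a = 41/841: M21 - M12 = 137760/707281, M13 - M31 = 0, M32 - M23 = 0, giving b12 = -840/841, b13 = 0, b23 = 0, i.e. R = 41/841 - 840/841*γ12.
Its γ12 coefficient is negative, so report the other preimage -R.
Answer: -41/841 + 840/841*γ12. Uniqueness: Spin(3) -> SO(3) maps R and -R to the same rotation of trace -700557/707281; fixing the sign of the γ12 coefficient removes the ambiguity.


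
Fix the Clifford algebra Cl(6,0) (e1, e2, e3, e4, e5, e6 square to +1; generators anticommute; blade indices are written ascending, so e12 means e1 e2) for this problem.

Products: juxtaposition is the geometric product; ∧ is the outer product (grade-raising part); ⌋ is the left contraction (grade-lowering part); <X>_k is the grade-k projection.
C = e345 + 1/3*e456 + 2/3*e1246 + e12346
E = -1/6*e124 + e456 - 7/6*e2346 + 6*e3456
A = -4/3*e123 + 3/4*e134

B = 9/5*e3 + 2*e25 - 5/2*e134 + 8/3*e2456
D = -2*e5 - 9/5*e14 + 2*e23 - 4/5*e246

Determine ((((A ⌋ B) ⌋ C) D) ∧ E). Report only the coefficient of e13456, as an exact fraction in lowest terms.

step 1: 15/8
step 2: 15/8*e345 + 5/8*e456 + 5/4*e1246 + 15/8*e12346
step 3: e1 - 3/2*e13 + 1/2*e25 - 9/4*e26 - 15/4*e34 + 5/4*e46 - 27/8*e135 - 15/4*e146 + 9/8*e156 + 27/8*e236 - 15/4*e245 + 5/2*e1346 - 3/2*e2356 + 5/2*e12456 + 5/4*e23456 + 15/4*e123456
step 4: e1456 - 7/6*e12346 + 9/2*e13456
Answer: 9/2


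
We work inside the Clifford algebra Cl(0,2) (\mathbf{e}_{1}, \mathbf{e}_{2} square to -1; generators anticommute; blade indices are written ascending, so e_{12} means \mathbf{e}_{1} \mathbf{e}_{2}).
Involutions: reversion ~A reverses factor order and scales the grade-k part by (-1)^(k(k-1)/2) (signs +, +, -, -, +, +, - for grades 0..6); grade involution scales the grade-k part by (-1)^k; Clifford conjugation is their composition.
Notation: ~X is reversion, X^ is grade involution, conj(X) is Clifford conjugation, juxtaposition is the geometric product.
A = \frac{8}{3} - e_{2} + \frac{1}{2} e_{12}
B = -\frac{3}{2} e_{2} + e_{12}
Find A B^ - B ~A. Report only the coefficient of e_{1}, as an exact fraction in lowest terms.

first term: 1 - \frac{7}{4} e_{1} + 4 e_{2} + \frac{8}{3} e_{12}
second term: -1 + \frac{7}{4} e_{1} - 4 e_{2} + \frac{8}{3} e_{12}
Answer: -\frac{7}{2}


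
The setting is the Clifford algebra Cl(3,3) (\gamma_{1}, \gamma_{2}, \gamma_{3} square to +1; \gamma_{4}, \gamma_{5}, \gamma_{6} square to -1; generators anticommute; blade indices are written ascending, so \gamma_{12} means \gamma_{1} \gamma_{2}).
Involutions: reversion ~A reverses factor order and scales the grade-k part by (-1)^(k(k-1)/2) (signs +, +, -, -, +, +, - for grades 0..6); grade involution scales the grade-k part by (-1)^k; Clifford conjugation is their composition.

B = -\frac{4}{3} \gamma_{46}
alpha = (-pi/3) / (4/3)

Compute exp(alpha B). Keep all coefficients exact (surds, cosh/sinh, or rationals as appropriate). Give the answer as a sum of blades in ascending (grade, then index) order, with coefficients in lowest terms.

B^2 = (-\frac{4}{3})^2*(\gamma_{46})^2 = \frac{16}{9}*(-1) = -\frac{16}{9} (a basis 2-blade squares to minus the product of its generators' squares).
B^2 = -\frac{16}{9} — since the square is negative, the closed form is circular: l = \frac{4}{3}, alpha*l = - \frac{\pi}{3}, so exp(alpha B) = cos(- \frac{\pi}{3}) + (sin(- \frac{\pi}{3})/(\frac{4}{3}))*B = \frac{1}{2} + (- \frac{3 \sqrt{3}}{8})*B.
Answer: \frac{1}{2} + \frac{\sqrt{3}}{2} \gamma_{46}


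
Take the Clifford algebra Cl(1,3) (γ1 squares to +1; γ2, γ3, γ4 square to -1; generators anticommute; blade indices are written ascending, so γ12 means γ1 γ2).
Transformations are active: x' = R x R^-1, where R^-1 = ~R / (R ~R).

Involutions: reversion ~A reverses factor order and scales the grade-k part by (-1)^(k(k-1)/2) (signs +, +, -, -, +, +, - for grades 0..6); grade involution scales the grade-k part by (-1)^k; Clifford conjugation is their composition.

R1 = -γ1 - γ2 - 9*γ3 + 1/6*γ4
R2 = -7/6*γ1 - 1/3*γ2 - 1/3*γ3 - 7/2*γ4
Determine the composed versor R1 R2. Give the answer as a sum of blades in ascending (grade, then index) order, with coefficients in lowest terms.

Distribute over the terms of R1 (each basis-blade product reordered to ascending indices, repeated generators contracted through their squares):
(-γ1) R2 = 7/6 + 1/3*γ12 + 1/3*γ13 + 7/2*γ14
(-γ2) R2 = -1/3 - 7/6*γ12 + 1/3*γ23 + 7/2*γ24
(-9*γ3) R2 = -3 - 21/2*γ13 - 3*γ23 + 63/2*γ34
(1/6*γ4) R2 = 7/12 + 7/36*γ14 + 1/18*γ24 + 1/18*γ34
Summing the partial products and collecting blades:
Answer: -19/12 - 5/6*γ12 - 61/6*γ13 + 133/36*γ14 - 8/3*γ23 + 32/9*γ24 + 284/9*γ34


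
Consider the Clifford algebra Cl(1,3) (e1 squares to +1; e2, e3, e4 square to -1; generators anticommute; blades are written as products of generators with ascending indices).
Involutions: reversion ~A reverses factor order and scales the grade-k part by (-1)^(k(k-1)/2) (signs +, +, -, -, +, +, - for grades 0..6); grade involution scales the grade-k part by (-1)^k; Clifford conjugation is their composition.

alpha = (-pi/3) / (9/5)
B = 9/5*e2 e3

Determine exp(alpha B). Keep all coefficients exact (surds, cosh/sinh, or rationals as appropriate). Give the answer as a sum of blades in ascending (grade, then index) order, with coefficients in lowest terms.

B^2 = (9/5)^2*(e2 e3)^2 = 81/25*(-1) = -81/25 (a basis 2-blade squares to minus the product of its generators' squares).
B^2 = -81/25 — the series telescopes trigonometrically here: l = 9/5, alpha*l = -pi/3, so exp(alpha B) = cos(-pi/3) + (sin(-pi/3)/(9/5))*B = 1/2 + (-5*sqrt(3)/18)*B.
Answer: 1/2 - sqrt(3)/2*e2 e3


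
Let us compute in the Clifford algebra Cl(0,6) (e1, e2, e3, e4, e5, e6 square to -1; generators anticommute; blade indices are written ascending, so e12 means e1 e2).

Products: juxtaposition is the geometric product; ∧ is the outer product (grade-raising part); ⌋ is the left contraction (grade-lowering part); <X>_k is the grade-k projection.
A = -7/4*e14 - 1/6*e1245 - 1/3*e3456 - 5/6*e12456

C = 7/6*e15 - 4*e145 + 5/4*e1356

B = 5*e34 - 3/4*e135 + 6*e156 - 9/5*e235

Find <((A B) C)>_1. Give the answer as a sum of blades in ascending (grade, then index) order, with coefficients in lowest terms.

step 1: -35/4*e13 - 5*e24 + 5/3*e56 + 23/10*e134 + 1/4*e146 - 1/8*e234 + 8/5*e246 - 21/16*e345 - 21/2*e456 - 5/6*e1235 - 3/2*e1346 + 5/8*e2346 + 63/20*e12345 - 25/6*e12356
step 2: 125/24*e2 + 19/6*e13 + 791/18*e16 - 2093/180*e23 + 25/24*e26 - 2329/120*e35 + 15/8*e45 + 159/16*e56 - 20*e125 + 371/32*e134 + 1387/192*e146 + 841/120*e234 + 175/36*e236 - 63/16*e246 + 7681/240*e345 - 6*e356 - 31/12*e456 + 1/2*e1235 - 635/96*e1245 - 32/5*e1256 - 50/3*e2346 + 7/4*e3456 - 89/48*e12345 + 5/2*e12356 + 971/480*e12456 + 265/48*e123456
step 3: 125/24*e2
Answer: 125/24*e2


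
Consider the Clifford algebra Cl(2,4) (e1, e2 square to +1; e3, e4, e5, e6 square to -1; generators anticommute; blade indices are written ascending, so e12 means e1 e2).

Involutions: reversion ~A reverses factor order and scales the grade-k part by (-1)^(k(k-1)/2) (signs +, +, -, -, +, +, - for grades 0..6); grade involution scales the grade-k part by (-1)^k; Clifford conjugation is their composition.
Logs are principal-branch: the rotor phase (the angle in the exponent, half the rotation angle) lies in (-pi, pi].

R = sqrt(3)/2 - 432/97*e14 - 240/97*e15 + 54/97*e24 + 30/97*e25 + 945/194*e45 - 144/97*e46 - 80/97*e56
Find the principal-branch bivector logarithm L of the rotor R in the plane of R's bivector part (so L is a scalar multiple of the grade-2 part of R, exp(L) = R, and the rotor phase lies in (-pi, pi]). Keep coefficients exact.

The scalar part of R is sqrt(3)/2, so the principal-branch rotor phase is pinned; divide the bivector part by its sine to get the unit plane — L is the phase times that plane.
Concretely: cos(phase) = sqrt(3)/2 gives phase = ±pi/6, and since phase/sin(phase) is even the sign is immaterial: L = (phase/sin(phase)) * <R>_2 = (pi/3) * <R>_2.
Answer: -144*pi/97*e14 - 80*pi/97*e15 + 18*pi/97*e24 + 10*pi/97*e25 + 315*pi/194*e45 - 48*pi/97*e46 - 80*pi/291*e56


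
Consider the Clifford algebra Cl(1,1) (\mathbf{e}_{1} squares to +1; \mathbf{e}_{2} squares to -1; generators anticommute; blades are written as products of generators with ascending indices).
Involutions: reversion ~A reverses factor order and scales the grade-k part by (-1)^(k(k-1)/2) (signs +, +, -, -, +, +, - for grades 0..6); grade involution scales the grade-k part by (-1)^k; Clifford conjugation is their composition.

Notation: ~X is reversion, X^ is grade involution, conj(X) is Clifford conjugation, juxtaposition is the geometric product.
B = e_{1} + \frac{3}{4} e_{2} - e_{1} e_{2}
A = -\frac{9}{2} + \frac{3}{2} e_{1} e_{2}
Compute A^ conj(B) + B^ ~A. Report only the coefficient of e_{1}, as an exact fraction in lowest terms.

first term: \frac{3}{2} + \frac{45}{8} e_{1} + \frac{39}{8} e_{2} - \frac{9}{2} e_{1} e_{2}
second term: \frac{3}{2} + \frac{45}{8} e_{1} + \frac{39}{8} e_{2} + \frac{9}{2} e_{1} e_{2}
Answer: \frac{45}{4}


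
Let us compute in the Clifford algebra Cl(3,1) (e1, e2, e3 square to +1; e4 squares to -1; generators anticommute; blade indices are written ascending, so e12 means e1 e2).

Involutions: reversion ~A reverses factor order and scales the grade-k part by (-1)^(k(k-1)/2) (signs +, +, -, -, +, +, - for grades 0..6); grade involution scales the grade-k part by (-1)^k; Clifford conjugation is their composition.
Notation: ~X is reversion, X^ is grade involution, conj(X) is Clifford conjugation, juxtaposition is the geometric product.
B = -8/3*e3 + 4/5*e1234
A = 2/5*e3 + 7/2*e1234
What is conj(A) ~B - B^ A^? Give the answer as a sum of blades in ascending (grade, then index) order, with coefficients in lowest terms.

first term: -26/15 + 676/75*e124
second term: -58/15 + 724/75*e124
Answer: 32/15 - 16/25*e124


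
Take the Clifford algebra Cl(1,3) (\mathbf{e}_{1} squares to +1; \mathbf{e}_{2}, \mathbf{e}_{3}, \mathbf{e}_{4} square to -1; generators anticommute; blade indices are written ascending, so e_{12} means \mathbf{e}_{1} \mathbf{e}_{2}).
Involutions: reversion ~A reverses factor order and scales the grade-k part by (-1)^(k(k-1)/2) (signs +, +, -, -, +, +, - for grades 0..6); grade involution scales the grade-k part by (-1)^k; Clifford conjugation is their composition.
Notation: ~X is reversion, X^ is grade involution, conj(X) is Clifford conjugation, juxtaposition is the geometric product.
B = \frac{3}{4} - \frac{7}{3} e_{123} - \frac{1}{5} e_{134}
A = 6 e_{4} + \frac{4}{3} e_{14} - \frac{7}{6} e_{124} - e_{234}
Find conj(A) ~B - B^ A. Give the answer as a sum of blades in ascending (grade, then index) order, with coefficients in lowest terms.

first term: \frac{4}{15} e_{3} - \frac{9}{2} e_{4} - \frac{1}{5} e_{12} + \frac{6}{5} e_{13} - \frac{10}{3} e_{14} - \frac{7}{30} e_{23} + \frac{49}{18} e_{34} - \frac{7}{8} e_{124} + \frac{85}{36} e_{234} + 14 e_{1234}
second term: -\frac{4}{15} e_{3} + \frac{9}{2} e_{4} + \frac{1}{5} e_{12} - \frac{6}{5} e_{13} + \frac{10}{3} e_{14} + \frac{7}{30} e_{23} - \frac{49}{18} e_{34} - \frac{7}{8} e_{124} + \frac{85}{36} e_{234} + 14 e_{1234}
Answer: \frac{8}{15} e_{3} - 9 e_{4} - \frac{2}{5} e_{12} + \frac{12}{5} e_{13} - \frac{20}{3} e_{14} - \frac{7}{15} e_{23} + \frac{49}{9} e_{34}


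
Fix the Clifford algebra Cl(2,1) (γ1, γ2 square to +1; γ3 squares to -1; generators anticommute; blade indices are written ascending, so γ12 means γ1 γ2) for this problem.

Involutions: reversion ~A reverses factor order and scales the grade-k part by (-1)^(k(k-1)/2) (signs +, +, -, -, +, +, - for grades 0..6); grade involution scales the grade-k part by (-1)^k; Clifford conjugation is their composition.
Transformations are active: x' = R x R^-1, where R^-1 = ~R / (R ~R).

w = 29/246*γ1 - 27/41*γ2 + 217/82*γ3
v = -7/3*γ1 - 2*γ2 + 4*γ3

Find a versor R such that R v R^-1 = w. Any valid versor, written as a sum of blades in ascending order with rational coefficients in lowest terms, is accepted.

The midline construction: v and w both square to -59/9, so reflecting in their sum -545/246*γ1 - 109/41*γ2 + 545/82*γ3 exchanges them.
Answer: -545/246*γ1 - 109/41*γ2 + 545/82*γ3


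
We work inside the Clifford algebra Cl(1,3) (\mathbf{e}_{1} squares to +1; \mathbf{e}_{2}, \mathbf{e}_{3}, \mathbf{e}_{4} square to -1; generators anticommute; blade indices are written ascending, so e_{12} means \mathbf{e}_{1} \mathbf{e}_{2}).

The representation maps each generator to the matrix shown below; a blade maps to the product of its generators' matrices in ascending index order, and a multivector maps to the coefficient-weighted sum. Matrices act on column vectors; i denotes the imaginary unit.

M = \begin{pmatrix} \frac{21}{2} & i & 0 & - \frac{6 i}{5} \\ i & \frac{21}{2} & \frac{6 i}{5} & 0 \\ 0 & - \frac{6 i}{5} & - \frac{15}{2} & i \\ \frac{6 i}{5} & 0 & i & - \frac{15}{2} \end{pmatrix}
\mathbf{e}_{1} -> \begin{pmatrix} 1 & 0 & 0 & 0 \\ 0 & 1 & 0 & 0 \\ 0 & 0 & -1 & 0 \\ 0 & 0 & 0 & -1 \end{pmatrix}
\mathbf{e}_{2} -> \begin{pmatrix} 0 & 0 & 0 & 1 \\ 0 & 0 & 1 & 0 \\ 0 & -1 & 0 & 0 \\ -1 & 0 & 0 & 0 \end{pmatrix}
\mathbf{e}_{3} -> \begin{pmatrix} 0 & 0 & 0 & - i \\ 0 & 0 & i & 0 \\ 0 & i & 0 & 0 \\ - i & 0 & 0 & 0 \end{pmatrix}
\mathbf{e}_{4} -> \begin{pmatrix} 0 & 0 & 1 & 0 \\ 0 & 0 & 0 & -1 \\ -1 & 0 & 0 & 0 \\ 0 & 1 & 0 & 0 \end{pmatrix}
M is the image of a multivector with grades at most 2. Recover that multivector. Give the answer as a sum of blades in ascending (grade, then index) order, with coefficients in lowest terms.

Method: the blade images are trace-orthogonal — tr(rho(e_A) rho(e_B)^-1) = 4 if A = B and 0 otherwise — and rho(e_A)^-1 = (e_A)^2 * rho(e_A) with (e_A)^2 = +1 or -1, so the coefficient of e_A in the preimage is (e_A)^2 * tr(M rho(e_A))/4.
Nonzero projections over blades of grade <= 2: 1: (1)^2 = +1, tr(M 1) = 6, coefficient \frac{3}{2}; e_{1}: (e_{1})^2 = +1, tr(M rho(e_{1})) = 36, coefficient 9; e_{13}: (e_{13})^2 = +1, tr(M rho(e_{13})) = \frac{24}{5}, coefficient \frac{6}{5}; e_{34}: (e_{34})^2 = -1, tr(M rho(e_{34})) = 4, coefficient -1. Every other blade of grade <= 2 projects to 0.
Answer: \frac{3}{2} + 9 e_{1} + \frac{6}{5} e_{13} - e_{34}


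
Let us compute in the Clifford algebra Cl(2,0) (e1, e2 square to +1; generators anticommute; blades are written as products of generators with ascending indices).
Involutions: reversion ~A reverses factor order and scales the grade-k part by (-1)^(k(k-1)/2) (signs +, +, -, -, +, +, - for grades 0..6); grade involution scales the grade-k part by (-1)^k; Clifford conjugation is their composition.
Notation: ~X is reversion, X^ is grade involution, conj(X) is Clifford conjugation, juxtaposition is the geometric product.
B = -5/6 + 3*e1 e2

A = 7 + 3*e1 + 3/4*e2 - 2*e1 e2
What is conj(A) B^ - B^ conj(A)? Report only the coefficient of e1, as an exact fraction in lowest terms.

first term: -71/6 + 19/4*e1 - 67/8*e2 + 58/3*e1 e2
second term: -71/6 + 1/4*e1 + 77/8*e2 + 58/3*e1 e2
Answer: 9/2


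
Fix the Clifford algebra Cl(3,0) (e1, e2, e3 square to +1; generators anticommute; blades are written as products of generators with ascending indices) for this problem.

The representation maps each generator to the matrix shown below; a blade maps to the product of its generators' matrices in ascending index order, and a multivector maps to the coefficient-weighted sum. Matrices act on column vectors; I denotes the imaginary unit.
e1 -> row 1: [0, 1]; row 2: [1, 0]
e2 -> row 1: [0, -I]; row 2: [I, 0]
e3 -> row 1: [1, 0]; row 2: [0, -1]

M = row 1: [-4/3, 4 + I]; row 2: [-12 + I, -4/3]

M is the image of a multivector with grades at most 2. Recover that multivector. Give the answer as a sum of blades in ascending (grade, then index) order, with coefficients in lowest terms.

Method: 1, rho(e1), rho(e2), rho(e3) form a trace-orthogonal basis of the 2x2 complex matrices (tr(X Y) = 2 if X = Y, else 0), so M = m0*1 + m1*rho(e1) + m2*rho(e2) + m3*rho(e3) with m0 = tr(M)/2 = -4/3, m1 = tr(M rho(e1))/2 = -4 + I, m2 = tr(M rho(e2))/2 = 8*I, m3 = tr(M rho(e3))/2 = 0.
Multiplying table entries, the bivector images are rho(e1 e2) = I*rho(e3), rho(e1 e3) = -I*rho(e2), rho(e2 e3) = I*rho(e1); with real blade coefficients the real parts of m0..m3 are the coefficients of 1, e1, e2, e3 and the imaginary parts give the bivectors (e2 e3: Im m1, e1 e3: -Im m2, e1 e2: Im m3).
Answer: -4/3 - 4*e1 - 8*e1 e3 + e2 e3
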